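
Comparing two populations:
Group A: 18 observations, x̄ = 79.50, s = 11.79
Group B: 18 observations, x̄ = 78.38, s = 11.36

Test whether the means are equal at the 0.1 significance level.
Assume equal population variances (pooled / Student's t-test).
Student's two-sample t-test (equal variances):
H₀: μ₁ = μ₂
H₁: μ₁ ≠ μ₂
df = n₁ + n₂ - 2 = 34
Pooled variance s_p² = [(n₁-1)s₁² + (n₂-1)s₂²] / (n₁ + n₂ - 2) = [(17)(11.79²) + (17)(11.36²)] / 34 = 134.0268
SE = √(s_p²(1/n₁ + 1/n₂)) = √(134.0268 × (1/18 + 1/18)) = 3.8590
t = (x̄₁ - x̄₂) / SE = (79.50 - 78.38) / 3.8590 = 1.12 / 3.8590 = 0.290
p-value = 0.7734

Since p-value > α = 0.1, we fail to reject H₀.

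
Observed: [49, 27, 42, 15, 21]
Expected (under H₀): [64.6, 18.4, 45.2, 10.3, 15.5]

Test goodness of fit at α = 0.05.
Chi-square goodness of fit test:
H₀: observed counts match expected distribution
H₁: observed counts differ from expected distribution
df = k - 1 = 4
χ² = Σ(O - E)²/E
   = (49 - 64.6)²/64.6 + (27 - 18.4)²/18.4 + (42 - 45.2)²/45.2 + (15 - 10.3)²/10.3 + (21 - 15.5)²/15.5
   = 3.767 + 4.020 + 0.227 + 2.145 + 1.952
   = 12.11
p-value = 0.0166

Since p-value < α = 0.05, we reject H₀.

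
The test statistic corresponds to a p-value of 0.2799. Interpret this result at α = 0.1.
Since p = 0.2799 > α = 0.1, fail to reject H₀.
There is insufficient evidence to reject the null hypothesis; the result is not statistically significant at the 0.1 level.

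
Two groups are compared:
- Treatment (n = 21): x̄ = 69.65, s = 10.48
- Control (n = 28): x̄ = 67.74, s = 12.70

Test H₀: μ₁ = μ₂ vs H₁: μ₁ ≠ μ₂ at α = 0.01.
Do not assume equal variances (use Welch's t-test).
Welch's two-sample t-test:
H₀: μ₁ = μ₂
H₁: μ₁ ≠ μ₂
s₁²/n₁ = 10.48²/21 = 5.2300,  s₂²/n₂ = 12.70²/28 = 5.7604
SE = √(s₁²/n₁ + s₂²/n₂) = √(5.2300 + 5.7604) = 3.3152
df (Welch-Satterthwaite) = (s₁²/n₁ + s₂²/n₂)² / [(s₁²/n₁)²/(n₁-1) + (s₂²/n₂)²/(n₂-1)] ≈ 46.52
t = (x̄₁ - x̄₂) / SE = (69.65 - 67.74) / 3.3152 = 1.91 / 3.3152 = 0.576
p-value = 0.5673

Since p-value > α = 0.01, we fail to reject H₀.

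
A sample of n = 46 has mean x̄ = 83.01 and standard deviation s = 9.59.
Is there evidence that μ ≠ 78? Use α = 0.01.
One-sample t-test:
H₀: μ = 78
H₁: μ ≠ 78
df = n - 1 = 45
t = (x̄ - μ₀) / (s/√n) = (83.01 - 78) / (9.59/√46) = 3.543
p-value = 0.0009

Since p-value < α = 0.01, we reject H₀.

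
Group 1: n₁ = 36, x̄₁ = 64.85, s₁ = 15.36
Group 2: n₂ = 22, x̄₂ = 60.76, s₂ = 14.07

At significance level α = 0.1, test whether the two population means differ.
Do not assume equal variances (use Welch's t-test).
Welch's two-sample t-test:
H₀: μ₁ = μ₂
H₁: μ₁ ≠ μ₂
s₁²/n₁ = 15.36²/36 = 6.5536,  s₂²/n₂ = 14.07²/22 = 8.9984
SE = √(s₁²/n₁ + s₂²/n₂) = √(6.5536 + 8.9984) = 3.9436
df (Welch-Satterthwaite) = (s₁²/n₁ + s₂²/n₂)² / [(s₁²/n₁)²/(n₁-1) + (s₂²/n₂)²/(n₂-1)] ≈ 47.58
t = (x̄₁ - x̄₂) / SE = (64.85 - 60.76) / 3.9436 = 4.09 / 3.9436 = 1.037
p-value = 0.3049

Since p-value > α = 0.1, we fail to reject H₀.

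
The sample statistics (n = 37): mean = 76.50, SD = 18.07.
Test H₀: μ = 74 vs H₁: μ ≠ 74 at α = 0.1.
One-sample t-test:
H₀: μ = 74
H₁: μ ≠ 74
df = n - 1 = 36
t = (x̄ - μ₀) / (s/√n) = (76.50 - 74) / (18.07/√37) = 0.842
p-value = 0.4056

Since p-value > α = 0.1, we fail to reject H₀.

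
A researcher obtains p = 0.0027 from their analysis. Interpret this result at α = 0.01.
Since p = 0.0027 < α = 0.01, reject H₀.
There is sufficient evidence to reject the null hypothesis; the result is statistically significant at the 0.01 level.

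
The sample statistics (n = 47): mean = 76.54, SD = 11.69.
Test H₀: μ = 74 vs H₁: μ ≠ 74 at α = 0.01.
One-sample t-test:
H₀: μ = 74
H₁: μ ≠ 74
df = n - 1 = 46
t = (x̄ - μ₀) / (s/√n) = (76.54 - 74) / (11.69/√47) = 1.490
p-value = 0.1432

Since p-value > α = 0.01, we fail to reject H₀.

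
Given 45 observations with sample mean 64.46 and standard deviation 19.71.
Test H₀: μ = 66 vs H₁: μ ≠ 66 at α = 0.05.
One-sample t-test:
H₀: μ = 66
H₁: μ ≠ 66
df = n - 1 = 44
t = (x̄ - μ₀) / (s/√n) = (64.46 - 66) / (19.71/√45) = -0.524
p-value = 0.6028

Since p-value > α = 0.05, we fail to reject H₀.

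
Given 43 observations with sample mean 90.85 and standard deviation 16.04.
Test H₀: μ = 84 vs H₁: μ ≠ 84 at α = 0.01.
One-sample t-test:
H₀: μ = 84
H₁: μ ≠ 84
df = n - 1 = 42
t = (x̄ - μ₀) / (s/√n) = (90.85 - 84) / (16.04/√43) = 2.800
p-value = 0.0077

Since p-value < α = 0.01, we reject H₀.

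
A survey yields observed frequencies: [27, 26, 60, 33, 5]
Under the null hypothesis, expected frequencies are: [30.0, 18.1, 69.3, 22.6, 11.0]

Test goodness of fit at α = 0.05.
Chi-square goodness of fit test:
H₀: observed counts match expected distribution
H₁: observed counts differ from expected distribution
df = k - 1 = 4
χ² = Σ(O - E)²/E
   = (27 - 30.0)²/30.0 + (26 - 18.1)²/18.1 + (60 - 69.3)²/69.3 + (33 - 22.6)²/22.6 + (5 - 11.0)²/11.0
   = 0.300 + 3.448 + 1.248 + 4.786 + 3.273
   = 13.05
p-value = 0.0110

Since p-value < α = 0.05, we reject H₀.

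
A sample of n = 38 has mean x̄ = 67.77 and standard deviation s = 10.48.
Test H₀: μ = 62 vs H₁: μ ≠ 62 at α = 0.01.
One-sample t-test:
H₀: μ = 62
H₁: μ ≠ 62
df = n - 1 = 37
t = (x̄ - μ₀) / (s/√n) = (67.77 - 62) / (10.48/√38) = 3.394
p-value = 0.0017

Since p-value < α = 0.01, we reject H₀.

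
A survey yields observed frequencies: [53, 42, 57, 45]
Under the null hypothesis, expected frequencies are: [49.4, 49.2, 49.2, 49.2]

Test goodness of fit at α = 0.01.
Chi-square goodness of fit test:
H₀: observed counts match expected distribution
H₁: observed counts differ from expected distribution
df = k - 1 = 3
χ² = Σ(O - E)²/E
   = (53 - 49.4)²/49.4 + (42 - 49.2)²/49.2 + (57 - 49.2)²/49.2 + (45 - 49.2)²/49.2
   = 0.262 + 1.054 + 1.237 + 0.359
   = 2.91
p-value = 0.4055

Since p-value > α = 0.01, we fail to reject H₀.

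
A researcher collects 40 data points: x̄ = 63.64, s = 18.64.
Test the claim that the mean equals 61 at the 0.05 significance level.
One-sample t-test:
H₀: μ = 61
H₁: μ ≠ 61
df = n - 1 = 39
t = (x̄ - μ₀) / (s/√n) = (63.64 - 61) / (18.64/√40) = 0.896
p-value = 0.3759

Since p-value > α = 0.05, we fail to reject H₀.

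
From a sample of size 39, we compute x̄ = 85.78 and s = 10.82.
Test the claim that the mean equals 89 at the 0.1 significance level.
One-sample t-test:
H₀: μ = 89
H₁: μ ≠ 89
df = n - 1 = 38
t = (x̄ - μ₀) / (s/√n) = (85.78 - 89) / (10.82/√39) = -1.858
p-value = 0.0709

Since p-value < α = 0.1, we reject H₀.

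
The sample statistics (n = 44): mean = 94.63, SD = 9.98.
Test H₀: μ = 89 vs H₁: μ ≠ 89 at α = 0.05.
One-sample t-test:
H₀: μ = 89
H₁: μ ≠ 89
df = n - 1 = 43
t = (x̄ - μ₀) / (s/√n) = (94.63 - 89) / (9.98/√44) = 3.742
p-value = 0.0005

Since p-value < α = 0.05, we reject H₀.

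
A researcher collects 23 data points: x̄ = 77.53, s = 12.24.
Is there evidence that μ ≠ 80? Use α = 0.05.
One-sample t-test:
H₀: μ = 80
H₁: μ ≠ 80
df = n - 1 = 22
t = (x̄ - μ₀) / (s/√n) = (77.53 - 80) / (12.24/√23) = -0.968
p-value = 0.3437

Since p-value > α = 0.05, we fail to reject H₀.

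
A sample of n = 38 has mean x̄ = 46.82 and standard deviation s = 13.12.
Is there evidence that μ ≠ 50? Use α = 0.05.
One-sample t-test:
H₀: μ = 50
H₁: μ ≠ 50
df = n - 1 = 37
t = (x̄ - μ₀) / (s/√n) = (46.82 - 50) / (13.12/√38) = -1.494
p-value = 0.1436

Since p-value > α = 0.05, we fail to reject H₀.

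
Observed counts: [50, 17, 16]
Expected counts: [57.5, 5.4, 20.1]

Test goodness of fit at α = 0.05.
Chi-square goodness of fit test:
H₀: observed counts match expected distribution
H₁: observed counts differ from expected distribution
df = k - 1 = 2
χ² = Σ(O - E)²/E
   = (50 - 57.5)²/57.5 + (17 - 5.4)²/5.4 + (16 - 20.1)²/20.1
   = 0.978 + 24.919 + 0.836
   = 26.73
p-value < 0.0001

Since p-value < α = 0.05, we reject H₀.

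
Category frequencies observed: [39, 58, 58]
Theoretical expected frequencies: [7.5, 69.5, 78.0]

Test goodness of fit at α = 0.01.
Chi-square goodness of fit test:
H₀: observed counts match expected distribution
H₁: observed counts differ from expected distribution
df = k - 1 = 2
χ² = Σ(O - E)²/E
   = (39 - 7.5)²/7.5 + (58 - 69.5)²/69.5 + (58 - 78.0)²/78.0
   = 132.300 + 1.903 + 5.128
   = 139.33
p-value < 0.0001

Since p-value < α = 0.01, we reject H₀.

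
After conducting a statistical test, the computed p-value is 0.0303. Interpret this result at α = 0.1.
Since p = 0.0303 < α = 0.1, reject H₀.
There is sufficient evidence to reject the null hypothesis; the result is statistically significant at the 0.1 level.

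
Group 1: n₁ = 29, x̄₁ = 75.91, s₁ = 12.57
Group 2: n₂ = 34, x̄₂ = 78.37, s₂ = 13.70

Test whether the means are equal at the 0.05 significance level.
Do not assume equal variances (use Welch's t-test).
Welch's two-sample t-test:
H₀: μ₁ = μ₂
H₁: μ₁ ≠ μ₂
s₁²/n₁ = 12.57²/29 = 5.4484,  s₂²/n₂ = 13.70²/34 = 5.5203
SE = √(s₁²/n₁ + s₂²/n₂) = √(5.4484 + 5.5203) = 3.3119
df (Welch-Satterthwaite) = (s₁²/n₁ + s₂²/n₂)² / [(s₁²/n₁)²/(n₁-1) + (s₂²/n₂)²/(n₂-1)] ≈ 60.65
t = (x̄₁ - x̄₂) / SE = (75.91 - 78.37) / 3.3119 = -2.46 / 3.3119 = -0.743
p-value = 0.4605

Since p-value > α = 0.05, we fail to reject H₀.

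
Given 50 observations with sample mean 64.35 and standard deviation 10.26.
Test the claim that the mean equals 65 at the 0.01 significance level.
One-sample t-test:
H₀: μ = 65
H₁: μ ≠ 65
df = n - 1 = 49
t = (x̄ - μ₀) / (s/√n) = (64.35 - 65) / (10.26/√50) = -0.448
p-value = 0.6561

Since p-value > α = 0.01, we fail to reject H₀.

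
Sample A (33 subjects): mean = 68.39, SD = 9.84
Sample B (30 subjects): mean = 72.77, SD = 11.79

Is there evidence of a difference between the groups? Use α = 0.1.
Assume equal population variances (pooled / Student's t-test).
Student's two-sample t-test (equal variances):
H₀: μ₁ = μ₂
H₁: μ₁ ≠ μ₂
df = n₁ + n₂ - 2 = 61
Pooled variance s_p² = [(n₁-1)s₁² + (n₂-1)s₂²] / (n₁ + n₂ - 2) = [(32)(9.84²) + (29)(11.79²)] / 61 = 116.8777
SE = √(s_p²(1/n₁ + 1/n₂)) = √(116.8777 × (1/33 + 1/30)) = 2.7272
t = (x̄₁ - x̄₂) / SE = (68.39 - 72.77) / 2.7272 = -4.38 / 2.7272 = -1.606
p-value = 0.1134

Since p-value > α = 0.1, we fail to reject H₀.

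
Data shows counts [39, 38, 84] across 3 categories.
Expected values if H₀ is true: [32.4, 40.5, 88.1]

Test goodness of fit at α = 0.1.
Chi-square goodness of fit test:
H₀: observed counts match expected distribution
H₁: observed counts differ from expected distribution
df = k - 1 = 2
χ² = Σ(O - E)²/E
   = (39 - 32.4)²/32.4 + (38 - 40.5)²/40.5 + (84 - 88.1)²/88.1
   = 1.344 + 0.154 + 0.191
   = 1.69
p-value = 0.4296

Since p-value > α = 0.1, we fail to reject H₀.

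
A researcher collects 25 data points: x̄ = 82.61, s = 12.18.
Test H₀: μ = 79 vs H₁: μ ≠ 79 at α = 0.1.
One-sample t-test:
H₀: μ = 79
H₁: μ ≠ 79
df = n - 1 = 24
t = (x̄ - μ₀) / (s/√n) = (82.61 - 79) / (12.18/√25) = 1.482
p-value = 0.1514

Since p-value > α = 0.1, we fail to reject H₀.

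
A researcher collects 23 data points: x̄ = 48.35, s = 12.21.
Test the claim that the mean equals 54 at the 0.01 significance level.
One-sample t-test:
H₀: μ = 54
H₁: μ ≠ 54
df = n - 1 = 22
t = (x̄ - μ₀) / (s/√n) = (48.35 - 54) / (12.21/√23) = -2.219
p-value = 0.0371

Since p-value > α = 0.01, we fail to reject H₀.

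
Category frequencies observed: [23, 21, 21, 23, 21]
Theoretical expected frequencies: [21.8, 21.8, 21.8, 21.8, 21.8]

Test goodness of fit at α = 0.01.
Chi-square goodness of fit test:
H₀: observed counts match expected distribution
H₁: observed counts differ from expected distribution
df = k - 1 = 4
χ² = Σ(O - E)²/E
   = (23 - 21.8)²/21.8 + (21 - 21.8)²/21.8 + (21 - 21.8)²/21.8 + (23 - 21.8)²/21.8 + (21 - 21.8)²/21.8
   = 0.066 + 0.029 + 0.029 + 0.066 + 0.029
   = 0.22
p-value = 0.9944

Since p-value > α = 0.01, we fail to reject H₀.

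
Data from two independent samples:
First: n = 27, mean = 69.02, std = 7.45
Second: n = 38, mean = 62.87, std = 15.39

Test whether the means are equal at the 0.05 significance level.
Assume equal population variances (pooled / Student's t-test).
Student's two-sample t-test (equal variances):
H₀: μ₁ = μ₂
H₁: μ₁ ≠ μ₂
df = n₁ + n₂ - 2 = 63
Pooled variance s_p² = [(n₁-1)s₁² + (n₂-1)s₂²] / (n₁ + n₂ - 2) = [(26)(7.45²) + (37)(15.39²)] / 63 = 162.0094
SE = √(s_p²(1/n₁ + 1/n₂)) = √(162.0094 × (1/27 + 1/38)) = 3.2037
t = (x̄₁ - x̄₂) / SE = (69.02 - 62.87) / 3.2037 = 6.15 / 3.2037 = 1.920
p-value = 0.0594

Since p-value > α = 0.05, we fail to reject H₀.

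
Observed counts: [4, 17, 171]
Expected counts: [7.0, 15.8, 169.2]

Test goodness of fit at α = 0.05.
Chi-square goodness of fit test:
H₀: observed counts match expected distribution
H₁: observed counts differ from expected distribution
df = k - 1 = 2
χ² = Σ(O - E)²/E
   = (4 - 7.0)²/7.0 + (17 - 15.8)²/15.8 + (171 - 169.2)²/169.2
   = 1.286 + 0.091 + 0.019
   = 1.40
p-value = 0.4976

Since p-value > α = 0.05, we fail to reject H₀.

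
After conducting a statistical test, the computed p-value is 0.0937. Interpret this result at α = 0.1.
Since p = 0.0937 < α = 0.1, reject H₀.
There is sufficient evidence to reject the null hypothesis; the result is statistically significant at the 0.1 level.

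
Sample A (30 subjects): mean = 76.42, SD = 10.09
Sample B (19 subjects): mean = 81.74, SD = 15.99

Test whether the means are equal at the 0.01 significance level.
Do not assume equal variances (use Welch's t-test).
Welch's two-sample t-test:
H₀: μ₁ = μ₂
H₁: μ₁ ≠ μ₂
s₁²/n₁ = 10.09²/30 = 3.3936,  s₂²/n₂ = 15.99²/19 = 13.4568
SE = √(s₁²/n₁ + s₂²/n₂) = √(3.3936 + 13.4568) = 4.1049
df (Welch-Satterthwaite) = (s₁²/n₁ + s₂²/n₂)² / [(s₁²/n₁)²/(n₁-1) + (s₂²/n₂)²/(n₂-1)] ≈ 27.15
t = (x̄₁ - x̄₂) / SE = (76.42 - 81.74) / 4.1049 = -5.32 / 4.1049 = -1.296
p-value = 0.2059

Since p-value > α = 0.01, we fail to reject H₀.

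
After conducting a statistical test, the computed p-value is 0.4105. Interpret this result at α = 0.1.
Since p = 0.4105 > α = 0.1, fail to reject H₀.
There is insufficient evidence to reject the null hypothesis; the result is not statistically significant at the 0.1 level.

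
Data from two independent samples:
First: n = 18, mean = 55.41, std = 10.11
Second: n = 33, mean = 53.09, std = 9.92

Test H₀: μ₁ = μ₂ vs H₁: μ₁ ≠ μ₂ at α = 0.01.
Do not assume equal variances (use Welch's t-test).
Welch's two-sample t-test:
H₀: μ₁ = μ₂
H₁: μ₁ ≠ μ₂
s₁²/n₁ = 10.11²/18 = 5.6784,  s₂²/n₂ = 9.92²/33 = 2.9820
SE = √(s₁²/n₁ + s₂²/n₂) = √(5.6784 + 2.9820) = 2.9429
df (Welch-Satterthwaite) = (s₁²/n₁ + s₂²/n₂)² / [(s₁²/n₁)²/(n₁-1) + (s₂²/n₂)²/(n₂-1)] ≈ 34.49
t = (x̄₁ - x̄₂) / SE = (55.41 - 53.09) / 2.9429 = 2.32 / 2.9429 = 0.788
p-value = 0.4359

Since p-value > α = 0.01, we fail to reject H₀.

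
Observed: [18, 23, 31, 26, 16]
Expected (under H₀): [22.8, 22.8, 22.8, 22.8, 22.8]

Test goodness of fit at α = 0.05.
Chi-square goodness of fit test:
H₀: observed counts match expected distribution
H₁: observed counts differ from expected distribution
df = k - 1 = 4
χ² = Σ(O - E)²/E
   = (18 - 22.8)²/22.8 + (23 - 22.8)²/22.8 + (31 - 22.8)²/22.8 + (26 - 22.8)²/22.8 + (16 - 22.8)²/22.8
   = 1.011 + 0.002 + 2.949 + 0.449 + 2.028
   = 6.44
p-value = 0.1687

Since p-value > α = 0.05, we fail to reject H₀.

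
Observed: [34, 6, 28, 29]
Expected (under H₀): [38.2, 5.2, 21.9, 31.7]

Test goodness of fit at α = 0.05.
Chi-square goodness of fit test:
H₀: observed counts match expected distribution
H₁: observed counts differ from expected distribution
df = k - 1 = 3
χ² = Σ(O - E)²/E
   = (34 - 38.2)²/38.2 + (6 - 5.2)²/5.2 + (28 - 21.9)²/21.9 + (29 - 31.7)²/31.7
   = 0.462 + 0.123 + 1.699 + 0.230
   = 2.51
p-value = 0.4728

Since p-value > α = 0.05, we fail to reject H₀.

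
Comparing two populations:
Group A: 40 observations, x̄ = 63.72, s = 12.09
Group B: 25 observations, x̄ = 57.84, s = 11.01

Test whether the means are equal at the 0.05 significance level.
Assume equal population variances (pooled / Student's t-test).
Student's two-sample t-test (equal variances):
H₀: μ₁ = μ₂
H₁: μ₁ ≠ μ₂
df = n₁ + n₂ - 2 = 63
Pooled variance s_p² = [(n₁-1)s₁² + (n₂-1)s₂²] / (n₁ + n₂ - 2) = [(39)(12.09²) + (24)(11.01²)] / 63 = 136.6641
SE = √(s_p²(1/n₁ + 1/n₂)) = √(136.6641 × (1/40 + 1/25)) = 2.9805
t = (x̄₁ - x̄₂) / SE = (63.72 - 57.84) / 2.9805 = 5.88 / 2.9805 = 1.973
p-value = 0.0529

Since p-value > α = 0.05, we fail to reject H₀.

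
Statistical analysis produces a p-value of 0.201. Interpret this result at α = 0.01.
Since p = 0.201 > α = 0.01, fail to reject H₀.
There is insufficient evidence to reject the null hypothesis; the result is not statistically significant at the 0.01 level.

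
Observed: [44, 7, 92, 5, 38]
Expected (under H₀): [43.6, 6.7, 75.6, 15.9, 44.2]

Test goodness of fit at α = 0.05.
Chi-square goodness of fit test:
H₀: observed counts match expected distribution
H₁: observed counts differ from expected distribution
df = k - 1 = 4
χ² = Σ(O - E)²/E
   = (44 - 43.6)²/43.6 + (7 - 6.7)²/6.7 + (92 - 75.6)²/75.6 + (5 - 15.9)²/15.9 + (38 - 44.2)²/44.2
   = 0.004 + 0.013 + 3.558 + 7.472 + 0.870
   = 11.92
p-value = 0.0180

Since p-value < α = 0.05, we reject H₀.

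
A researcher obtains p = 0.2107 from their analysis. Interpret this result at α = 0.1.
Since p = 0.2107 > α = 0.1, fail to reject H₀.
There is insufficient evidence to reject the null hypothesis; the result is not statistically significant at the 0.1 level.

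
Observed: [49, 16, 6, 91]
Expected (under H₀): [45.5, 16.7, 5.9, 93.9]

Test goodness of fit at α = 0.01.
Chi-square goodness of fit test:
H₀: observed counts match expected distribution
H₁: observed counts differ from expected distribution
df = k - 1 = 3
χ² = Σ(O - E)²/E
   = (49 - 45.5)²/45.5 + (16 - 16.7)²/16.7 + (6 - 5.9)²/5.9 + (91 - 93.9)²/93.9
   = 0.269 + 0.029 + 0.002 + 0.090
   = 0.39
p-value = 0.9423

Since p-value > α = 0.01, we fail to reject H₀.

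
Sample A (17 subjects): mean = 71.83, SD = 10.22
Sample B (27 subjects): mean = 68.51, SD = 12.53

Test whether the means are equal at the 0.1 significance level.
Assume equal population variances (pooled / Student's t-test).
Student's two-sample t-test (equal variances):
H₀: μ₁ = μ₂
H₁: μ₁ ≠ μ₂
df = n₁ + n₂ - 2 = 42
Pooled variance s_p² = [(n₁-1)s₁² + (n₂-1)s₂²] / (n₁ + n₂ - 2) = [(16)(10.22²) + (26)(12.53²)] / 42 = 136.9809
SE = √(s_p²(1/n₁ + 1/n₂)) = √(136.9809 × (1/17 + 1/27)) = 3.6237
t = (x̄₁ - x̄₂) / SE = (71.83 - 68.51) / 3.6237 = 3.32 / 3.6237 = 0.916
p-value = 0.3648

Since p-value > α = 0.1, we fail to reject H₀.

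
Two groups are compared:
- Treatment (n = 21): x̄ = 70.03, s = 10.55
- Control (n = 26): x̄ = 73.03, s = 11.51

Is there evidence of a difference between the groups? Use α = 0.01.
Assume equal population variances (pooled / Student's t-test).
Student's two-sample t-test (equal variances):
H₀: μ₁ = μ₂
H₁: μ₁ ≠ μ₂
df = n₁ + n₂ - 2 = 45
Pooled variance s_p² = [(n₁-1)s₁² + (n₂-1)s₂²] / (n₁ + n₂ - 2) = [(20)(10.55²) + (25)(11.51²)] / 45 = 123.0678
SE = √(s_p²(1/n₁ + 1/n₂)) = √(123.0678 × (1/21 + 1/26)) = 3.2548
t = (x̄₁ - x̄₂) / SE = (70.03 - 73.03) / 3.2548 = -3.00 / 3.2548 = -0.922
p-value = 0.3616

Since p-value > α = 0.01, we fail to reject H₀.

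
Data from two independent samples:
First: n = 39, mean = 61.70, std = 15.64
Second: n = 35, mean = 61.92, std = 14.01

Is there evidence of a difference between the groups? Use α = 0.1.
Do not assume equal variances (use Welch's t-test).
Welch's two-sample t-test:
H₀: μ₁ = μ₂
H₁: μ₁ ≠ μ₂
s₁²/n₁ = 15.64²/39 = 6.2720,  s₂²/n₂ = 14.01²/35 = 5.6080
SE = √(s₁²/n₁ + s₂²/n₂) = √(6.2720 + 5.6080) = 3.4467
df (Welch-Satterthwaite) = (s₁²/n₁ + s₂²/n₂)² / [(s₁²/n₁)²/(n₁-1) + (s₂²/n₂)²/(n₂-1)] ≈ 72.00
t = (x̄₁ - x̄₂) / SE = (61.70 - 61.92) / 3.4467 = -0.22 / 3.4467 = -0.064
p-value = 0.9493

Since p-value > α = 0.1, we fail to reject H₀.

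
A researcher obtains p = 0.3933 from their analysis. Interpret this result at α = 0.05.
Since p = 0.3933 > α = 0.05, fail to reject H₀.
There is insufficient evidence to reject the null hypothesis; the result is not statistically significant at the 0.05 level.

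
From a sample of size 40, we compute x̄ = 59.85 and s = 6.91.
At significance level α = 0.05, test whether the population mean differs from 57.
One-sample t-test:
H₀: μ = 57
H₁: μ ≠ 57
df = n - 1 = 39
t = (x̄ - μ₀) / (s/√n) = (59.85 - 57) / (6.91/√40) = 2.609
p-value = 0.0128

Since p-value < α = 0.05, we reject H₀.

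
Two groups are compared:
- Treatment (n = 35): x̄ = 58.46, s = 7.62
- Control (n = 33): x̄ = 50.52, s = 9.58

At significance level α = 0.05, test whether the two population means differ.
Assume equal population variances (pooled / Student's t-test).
Student's two-sample t-test (equal variances):
H₀: μ₁ = μ₂
H₁: μ₁ ≠ μ₂
df = n₁ + n₂ - 2 = 66
Pooled variance s_p² = [(n₁-1)s₁² + (n₂-1)s₂²] / (n₁ + n₂ - 2) = [(34)(7.62²) + (32)(9.58²)] / 66 = 74.4096
SE = √(s_p²(1/n₁ + 1/n₂)) = √(74.4096 × (1/35 + 1/33)) = 2.0930
t = (x̄₁ - x̄₂) / SE = (58.46 - 50.52) / 2.0930 = 7.94 / 2.0930 = 3.794
p-value = 0.0003

Since p-value < α = 0.05, we reject H₀.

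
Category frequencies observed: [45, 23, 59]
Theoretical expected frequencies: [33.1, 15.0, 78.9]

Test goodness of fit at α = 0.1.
Chi-square goodness of fit test:
H₀: observed counts match expected distribution
H₁: observed counts differ from expected distribution
df = k - 1 = 2
χ² = Σ(O - E)²/E
   = (45 - 33.1)²/33.1 + (23 - 15.0)²/15.0 + (59 - 78.9)²/78.9
   = 4.278 + 4.267 + 5.019
   = 13.56
p-value = 0.0011

Since p-value < α = 0.1, we reject H₀.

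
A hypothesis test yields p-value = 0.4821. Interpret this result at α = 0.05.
Since p = 0.4821 > α = 0.05, fail to reject H₀.
There is insufficient evidence to reject the null hypothesis; the result is not statistically significant at the 0.05 level.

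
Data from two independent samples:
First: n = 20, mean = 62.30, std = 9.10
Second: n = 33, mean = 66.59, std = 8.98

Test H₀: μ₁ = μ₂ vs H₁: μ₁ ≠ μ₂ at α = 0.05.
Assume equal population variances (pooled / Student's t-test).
Student's two-sample t-test (equal variances):
H₀: μ₁ = μ₂
H₁: μ₁ ≠ μ₂
df = n₁ + n₂ - 2 = 51
Pooled variance s_p² = [(n₁-1)s₁² + (n₂-1)s₂²] / (n₁ + n₂ - 2) = [(19)(9.10²) + (32)(8.98²)] / 51 = 81.4487
SE = √(s_p²(1/n₁ + 1/n₂)) = √(81.4487 × (1/20 + 1/33)) = 2.5575
t = (x̄₁ - x̄₂) / SE = (62.30 - 66.59) / 2.5575 = -4.29 / 2.5575 = -1.677
p-value = 0.0996

Since p-value > α = 0.05, we fail to reject H₀.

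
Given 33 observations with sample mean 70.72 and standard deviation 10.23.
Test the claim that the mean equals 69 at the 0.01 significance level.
One-sample t-test:
H₀: μ = 69
H₁: μ ≠ 69
df = n - 1 = 32
t = (x̄ - μ₀) / (s/√n) = (70.72 - 69) / (10.23/√33) = 0.966
p-value = 0.3414

Since p-value > α = 0.01, we fail to reject H₀.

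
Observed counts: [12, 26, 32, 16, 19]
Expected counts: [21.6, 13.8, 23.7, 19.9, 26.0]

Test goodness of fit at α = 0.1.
Chi-square goodness of fit test:
H₀: observed counts match expected distribution
H₁: observed counts differ from expected distribution
df = k - 1 = 4
χ² = Σ(O - E)²/E
   = (12 - 21.6)²/21.6 + (26 - 13.8)²/13.8 + (32 - 23.7)²/23.7 + (16 - 19.9)²/19.9 + (19 - 26.0)²/26.0
   = 4.267 + 10.786 + 2.907 + 0.764 + 1.885
   = 20.61
p-value = 0.0004

Since p-value < α = 0.1, we reject H₀.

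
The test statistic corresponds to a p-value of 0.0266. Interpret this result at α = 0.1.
Since p = 0.0266 < α = 0.1, reject H₀.
There is sufficient evidence to reject the null hypothesis; the result is statistically significant at the 0.1 level.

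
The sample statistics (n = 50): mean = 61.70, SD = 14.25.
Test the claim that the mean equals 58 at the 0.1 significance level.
One-sample t-test:
H₀: μ = 58
H₁: μ ≠ 58
df = n - 1 = 49
t = (x̄ - μ₀) / (s/√n) = (61.70 - 58) / (14.25/√50) = 1.836
p-value = 0.0724

Since p-value < α = 0.1, we reject H₀.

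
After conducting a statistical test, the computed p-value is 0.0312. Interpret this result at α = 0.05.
Since p = 0.0312 < α = 0.05, reject H₀.
There is sufficient evidence to reject the null hypothesis; the result is statistically significant at the 0.05 level.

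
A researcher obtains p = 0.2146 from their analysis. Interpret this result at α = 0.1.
Since p = 0.2146 > α = 0.1, fail to reject H₀.
There is insufficient evidence to reject the null hypothesis; the result is not statistically significant at the 0.1 level.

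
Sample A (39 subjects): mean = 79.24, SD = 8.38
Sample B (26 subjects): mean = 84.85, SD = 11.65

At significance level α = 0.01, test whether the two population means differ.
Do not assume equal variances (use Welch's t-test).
Welch's two-sample t-test:
H₀: μ₁ = μ₂
H₁: μ₁ ≠ μ₂
s₁²/n₁ = 8.38²/39 = 1.8006,  s₂²/n₂ = 11.65²/26 = 5.2201
SE = √(s₁²/n₁ + s₂²/n₂) = √(1.8006 + 5.2201) = 2.6497
df (Welch-Satterthwaite) = (s₁²/n₁ + s₂²/n₂)² / [(s₁²/n₁)²/(n₁-1) + (s₂²/n₂)²/(n₂-1)] ≈ 41.94
t = (x̄₁ - x̄₂) / SE = (79.24 - 84.85) / 2.6497 = -5.61 / 2.6497 = -2.117
p-value = 0.0402

Since p-value > α = 0.01, we fail to reject H₀.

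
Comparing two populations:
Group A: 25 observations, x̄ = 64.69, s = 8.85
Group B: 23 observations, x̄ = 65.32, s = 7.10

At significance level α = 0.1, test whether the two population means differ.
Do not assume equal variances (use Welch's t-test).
Welch's two-sample t-test:
H₀: μ₁ = μ₂
H₁: μ₁ ≠ μ₂
s₁²/n₁ = 8.85²/25 = 3.1329,  s₂²/n₂ = 7.10²/23 = 2.1917
SE = √(s₁²/n₁ + s₂²/n₂) = √(3.1329 + 2.1917) = 2.3075
df (Welch-Satterthwaite) = (s₁²/n₁ + s₂²/n₂)² / [(s₁²/n₁)²/(n₁-1) + (s₂²/n₂)²/(n₂-1)] ≈ 45.20
t = (x̄₁ - x̄₂) / SE = (64.69 - 65.32) / 2.3075 = -0.63 / 2.3075 = -0.273
p-value = 0.7861

Since p-value > α = 0.1, we fail to reject H₀.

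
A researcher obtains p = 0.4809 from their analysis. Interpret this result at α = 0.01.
Since p = 0.4809 > α = 0.01, fail to reject H₀.
There is insufficient evidence to reject the null hypothesis; the result is not statistically significant at the 0.01 level.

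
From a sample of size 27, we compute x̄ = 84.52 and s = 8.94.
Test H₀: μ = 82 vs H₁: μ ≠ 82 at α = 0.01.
One-sample t-test:
H₀: μ = 82
H₁: μ ≠ 82
df = n - 1 = 26
t = (x̄ - μ₀) / (s/√n) = (84.52 - 82) / (8.94/√27) = 1.465
p-value = 0.1550

Since p-value > α = 0.01, we fail to reject H₀.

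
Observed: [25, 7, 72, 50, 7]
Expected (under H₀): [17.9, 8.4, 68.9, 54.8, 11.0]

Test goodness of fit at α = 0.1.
Chi-square goodness of fit test:
H₀: observed counts match expected distribution
H₁: observed counts differ from expected distribution
df = k - 1 = 4
χ² = Σ(O - E)²/E
   = (25 - 17.9)²/17.9 + (7 - 8.4)²/8.4 + (72 - 68.9)²/68.9 + (50 - 54.8)²/54.8 + (7 - 11.0)²/11.0
   = 2.816 + 0.233 + 0.139 + 0.420 + 1.455
   = 5.06
p-value = 0.2808

Since p-value > α = 0.1, we fail to reject H₀.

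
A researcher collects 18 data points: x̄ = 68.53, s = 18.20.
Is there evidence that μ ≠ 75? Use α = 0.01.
One-sample t-test:
H₀: μ = 75
H₁: μ ≠ 75
df = n - 1 = 17
t = (x̄ - μ₀) / (s/√n) = (68.53 - 75) / (18.20/√18) = -1.508
p-value = 0.1499

Since p-value > α = 0.01, we fail to reject H₀.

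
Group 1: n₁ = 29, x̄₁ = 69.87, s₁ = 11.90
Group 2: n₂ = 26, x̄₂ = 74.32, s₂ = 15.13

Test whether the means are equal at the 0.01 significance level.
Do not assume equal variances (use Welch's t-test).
Welch's two-sample t-test:
H₀: μ₁ = μ₂
H₁: μ₁ ≠ μ₂
s₁²/n₁ = 11.90²/29 = 4.8831,  s₂²/n₂ = 15.13²/26 = 8.8045
SE = √(s₁²/n₁ + s₂²/n₂) = √(4.8831 + 8.8045) = 3.6997
df (Welch-Satterthwaite) = (s₁²/n₁ + s₂²/n₂)² / [(s₁²/n₁)²/(n₁-1) + (s₂²/n₂)²/(n₂-1)] ≈ 47.40
t = (x̄₁ - x̄₂) / SE = (69.87 - 74.32) / 3.6997 = -4.45 / 3.6997 = -1.203
p-value = 0.2350

Since p-value > α = 0.01, we fail to reject H₀.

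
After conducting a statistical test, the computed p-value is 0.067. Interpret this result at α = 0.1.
Since p = 0.067 < α = 0.1, reject H₀.
There is sufficient evidence to reject the null hypothesis; the result is statistically significant at the 0.1 level.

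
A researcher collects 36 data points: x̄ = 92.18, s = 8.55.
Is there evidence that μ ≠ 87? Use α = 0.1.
One-sample t-test:
H₀: μ = 87
H₁: μ ≠ 87
df = n - 1 = 35
t = (x̄ - μ₀) / (s/√n) = (92.18 - 87) / (8.55/√36) = 3.635
p-value = 0.0009

Since p-value < α = 0.1, we reject H₀.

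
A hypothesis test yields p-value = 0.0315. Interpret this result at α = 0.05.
Since p = 0.0315 < α = 0.05, reject H₀.
There is sufficient evidence to reject the null hypothesis; the result is statistically significant at the 0.05 level.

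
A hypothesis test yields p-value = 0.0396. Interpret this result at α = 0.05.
Since p = 0.0396 < α = 0.05, reject H₀.
There is sufficient evidence to reject the null hypothesis; the result is statistically significant at the 0.05 level.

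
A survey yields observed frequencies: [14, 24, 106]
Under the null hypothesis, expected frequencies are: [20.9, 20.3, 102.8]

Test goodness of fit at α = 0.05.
Chi-square goodness of fit test:
H₀: observed counts match expected distribution
H₁: observed counts differ from expected distribution
df = k - 1 = 2
χ² = Σ(O - E)²/E
   = (14 - 20.9)²/20.9 + (24 - 20.3)²/20.3 + (106 - 102.8)²/102.8
   = 2.278 + 0.674 + 0.100
   = 3.05
p-value = 0.2174

Since p-value > α = 0.05, we fail to reject H₀.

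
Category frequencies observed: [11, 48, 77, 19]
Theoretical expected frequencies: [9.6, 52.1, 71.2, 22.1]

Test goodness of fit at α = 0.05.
Chi-square goodness of fit test:
H₀: observed counts match expected distribution
H₁: observed counts differ from expected distribution
df = k - 1 = 3
χ² = Σ(O - E)²/E
   = (11 - 9.6)²/9.6 + (48 - 52.1)²/52.1 + (77 - 71.2)²/71.2 + (19 - 22.1)²/22.1
   = 0.204 + 0.323 + 0.472 + 0.435
   = 1.43
p-value = 0.6976

Since p-value > α = 0.05, we fail to reject H₀.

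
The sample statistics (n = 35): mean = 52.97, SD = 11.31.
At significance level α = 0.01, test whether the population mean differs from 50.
One-sample t-test:
H₀: μ = 50
H₁: μ ≠ 50
df = n - 1 = 34
t = (x̄ - μ₀) / (s/√n) = (52.97 - 50) / (11.31/√35) = 1.554
p-value = 0.1295

Since p-value > α = 0.01, we fail to reject H₀.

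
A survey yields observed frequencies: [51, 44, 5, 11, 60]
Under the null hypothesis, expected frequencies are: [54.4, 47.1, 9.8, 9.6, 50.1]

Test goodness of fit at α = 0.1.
Chi-square goodness of fit test:
H₀: observed counts match expected distribution
H₁: observed counts differ from expected distribution
df = k - 1 = 4
χ² = Σ(O - E)²/E
   = (51 - 54.4)²/54.4 + (44 - 47.1)²/47.1 + (5 - 9.8)²/9.8 + (11 - 9.6)²/9.6 + (60 - 50.1)²/50.1
   = 0.212 + 0.204 + 2.351 + 0.204 + 1.956
   = 4.93
p-value = 0.2948

Since p-value > α = 0.1, we fail to reject H₀.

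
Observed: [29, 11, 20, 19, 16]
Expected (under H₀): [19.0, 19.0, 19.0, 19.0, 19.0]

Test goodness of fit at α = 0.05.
Chi-square goodness of fit test:
H₀: observed counts match expected distribution
H₁: observed counts differ from expected distribution
df = k - 1 = 4
χ² = Σ(O - E)²/E
   = (29 - 19.0)²/19.0 + (11 - 19.0)²/19.0 + (20 - 19.0)²/19.0 + (19 - 19.0)²/19.0 + (16 - 19.0)²/19.0
   = 5.263 + 3.368 + 0.053 + 0.000 + 0.474
   = 9.16
p-value = 0.0573

Since p-value > α = 0.05, we fail to reject H₀.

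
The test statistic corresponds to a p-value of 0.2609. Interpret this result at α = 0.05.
Since p = 0.2609 > α = 0.05, fail to reject H₀.
There is insufficient evidence to reject the null hypothesis; the result is not statistically significant at the 0.05 level.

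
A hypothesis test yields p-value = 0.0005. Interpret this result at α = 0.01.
Since p = 0.0005 < α = 0.01, reject H₀.
There is sufficient evidence to reject the null hypothesis; the result is statistically significant at the 0.01 level.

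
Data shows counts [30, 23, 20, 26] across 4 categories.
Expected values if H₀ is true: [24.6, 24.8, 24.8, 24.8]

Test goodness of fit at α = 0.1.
Chi-square goodness of fit test:
H₀: observed counts match expected distribution
H₁: observed counts differ from expected distribution
df = k - 1 = 3
χ² = Σ(O - E)²/E
   = (30 - 24.6)²/24.6 + (23 - 24.8)²/24.8 + (20 - 24.8)²/24.8 + (26 - 24.8)²/24.8
   = 1.185 + 0.131 + 0.929 + 0.058
   = 2.30
p-value = 0.5119

Since p-value > α = 0.1, we fail to reject H₀.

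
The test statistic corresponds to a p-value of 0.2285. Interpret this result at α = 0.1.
Since p = 0.2285 > α = 0.1, fail to reject H₀.
There is insufficient evidence to reject the null hypothesis; the result is not statistically significant at the 0.1 level.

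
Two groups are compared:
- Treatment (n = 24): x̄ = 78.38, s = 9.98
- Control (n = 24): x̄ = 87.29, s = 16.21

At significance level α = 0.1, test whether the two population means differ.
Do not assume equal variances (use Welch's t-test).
Welch's two-sample t-test:
H₀: μ₁ = μ₂
H₁: μ₁ ≠ μ₂
s₁²/n₁ = 9.98²/24 = 4.1500,  s₂²/n₂ = 16.21²/24 = 10.9485
SE = √(s₁²/n₁ + s₂²/n₂) = √(4.1500 + 10.9485) = 3.8857
df (Welch-Satterthwaite) = (s₁²/n₁ + s₂²/n₂)² / [(s₁²/n₁)²/(n₁-1) + (s₂²/n₂)²/(n₂-1)] ≈ 38.25
t = (x̄₁ - x̄₂) / SE = (78.38 - 87.29) / 3.8857 = -8.91 / 3.8857 = -2.293
p-value = 0.0274

Since p-value < α = 0.1, we reject H₀.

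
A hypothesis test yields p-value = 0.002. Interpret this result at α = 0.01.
Since p = 0.002 < α = 0.01, reject H₀.
There is sufficient evidence to reject the null hypothesis; the result is statistically significant at the 0.01 level.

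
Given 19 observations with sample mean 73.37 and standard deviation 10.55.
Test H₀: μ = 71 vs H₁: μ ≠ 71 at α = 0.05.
One-sample t-test:
H₀: μ = 71
H₁: μ ≠ 71
df = n - 1 = 18
t = (x̄ - μ₀) / (s/√n) = (73.37 - 71) / (10.55/√19) = 0.979
p-value = 0.3405

Since p-value > α = 0.05, we fail to reject H₀.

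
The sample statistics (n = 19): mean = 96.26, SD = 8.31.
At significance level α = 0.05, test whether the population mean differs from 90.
One-sample t-test:
H₀: μ = 90
H₁: μ ≠ 90
df = n - 1 = 18
t = (x̄ - μ₀) / (s/√n) = (96.26 - 90) / (8.31/√19) = 3.284
p-value = 0.0041

Since p-value < α = 0.05, we reject H₀.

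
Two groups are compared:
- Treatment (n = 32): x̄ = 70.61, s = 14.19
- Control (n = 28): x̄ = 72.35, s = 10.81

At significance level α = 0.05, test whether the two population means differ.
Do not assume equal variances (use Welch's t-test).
Welch's two-sample t-test:
H₀: μ₁ = μ₂
H₁: μ₁ ≠ μ₂
s₁²/n₁ = 14.19²/32 = 6.2924,  s₂²/n₂ = 10.81²/28 = 4.1734
SE = √(s₁²/n₁ + s₂²/n₂) = √(6.2924 + 4.1734) = 3.2351
df (Welch-Satterthwaite) = (s₁²/n₁ + s₂²/n₂)² / [(s₁²/n₁)²/(n₁-1) + (s₂²/n₂)²/(n₂-1)] ≈ 56.98
t = (x̄₁ - x̄₂) / SE = (70.61 - 72.35) / 3.2351 = -1.74 / 3.2351 = -0.538
p-value = 0.5928

Since p-value > α = 0.05, we fail to reject H₀.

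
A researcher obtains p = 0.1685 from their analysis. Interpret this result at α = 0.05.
Since p = 0.1685 > α = 0.05, fail to reject H₀.
There is insufficient evidence to reject the null hypothesis; the result is not statistically significant at the 0.05 level.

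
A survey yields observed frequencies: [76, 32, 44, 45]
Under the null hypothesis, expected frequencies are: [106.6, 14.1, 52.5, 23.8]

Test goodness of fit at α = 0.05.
Chi-square goodness of fit test:
H₀: observed counts match expected distribution
H₁: observed counts differ from expected distribution
df = k - 1 = 3
χ² = Σ(O - E)²/E
   = (76 - 106.6)²/106.6 + (32 - 14.1)²/14.1 + (44 - 52.5)²/52.5 + (45 - 23.8)²/23.8
   = 8.784 + 22.724 + 1.376 + 18.884
   = 51.77
p-value < 0.0001

Since p-value < α = 0.05, we reject H₀.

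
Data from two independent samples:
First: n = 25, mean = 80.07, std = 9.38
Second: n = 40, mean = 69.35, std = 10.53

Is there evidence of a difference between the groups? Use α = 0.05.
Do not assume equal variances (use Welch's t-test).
Welch's two-sample t-test:
H₀: μ₁ = μ₂
H₁: μ₁ ≠ μ₂
s₁²/n₁ = 9.38²/25 = 3.5194,  s₂²/n₂ = 10.53²/40 = 2.7720
SE = √(s₁²/n₁ + s₂²/n₂) = √(3.5194 + 2.7720) = 2.5083
df (Welch-Satterthwaite) = (s₁²/n₁ + s₂²/n₂)² / [(s₁²/n₁)²/(n₁-1) + (s₂²/n₂)²/(n₂-1)] ≈ 55.51
t = (x̄₁ - x̄₂) / SE = (80.07 - 69.35) / 2.5083 = 10.72 / 2.5083 = 4.274
p-value = 0.0001

Since p-value < α = 0.05, we reject H₀.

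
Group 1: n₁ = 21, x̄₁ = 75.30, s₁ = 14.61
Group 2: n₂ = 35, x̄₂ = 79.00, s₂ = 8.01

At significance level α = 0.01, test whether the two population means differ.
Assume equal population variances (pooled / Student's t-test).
Student's two-sample t-test (equal variances):
H₀: μ₁ = μ₂
H₁: μ₁ ≠ μ₂
df = n₁ + n₂ - 2 = 54
Pooled variance s_p² = [(n₁-1)s₁² + (n₂-1)s₂²] / (n₁ + n₂ - 2) = [(20)(14.61²) + (34)(8.01²)] / 54 = 119.4534
SE = √(s_p²(1/n₁ + 1/n₂)) = √(119.4534 × (1/21 + 1/35)) = 3.0168
t = (x̄₁ - x̄₂) / SE = (75.30 - 79.00) / 3.0168 = -3.70 / 3.0168 = -1.226
p-value = 0.2253

Since p-value > α = 0.01, we fail to reject H₀.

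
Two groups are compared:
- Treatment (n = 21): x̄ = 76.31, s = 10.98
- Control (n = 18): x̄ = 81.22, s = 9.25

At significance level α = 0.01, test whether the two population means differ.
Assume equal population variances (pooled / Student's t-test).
Student's two-sample t-test (equal variances):
H₀: μ₁ = μ₂
H₁: μ₁ ≠ μ₂
df = n₁ + n₂ - 2 = 37
Pooled variance s_p² = [(n₁-1)s₁² + (n₂-1)s₂²] / (n₁ + n₂ - 2) = [(20)(10.98²) + (17)(9.25²)] / 37 = 104.4803
SE = √(s_p²(1/n₁ + 1/n₂)) = √(104.4803 × (1/21 + 1/18)) = 3.2832
t = (x̄₁ - x̄₂) / SE = (76.31 - 81.22) / 3.2832 = -4.91 / 3.2832 = -1.495
p-value = 0.1433

Since p-value > α = 0.01, we fail to reject H₀.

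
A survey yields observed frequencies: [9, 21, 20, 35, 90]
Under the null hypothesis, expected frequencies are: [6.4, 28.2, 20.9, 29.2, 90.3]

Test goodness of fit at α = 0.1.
Chi-square goodness of fit test:
H₀: observed counts match expected distribution
H₁: observed counts differ from expected distribution
df = k - 1 = 4
χ² = Σ(O - E)²/E
   = (9 - 6.4)²/6.4 + (21 - 28.2)²/28.2 + (20 - 20.9)²/20.9 + (35 - 29.2)²/29.2 + (90 - 90.3)²/90.3
   = 1.056 + 1.838 + 0.039 + 1.152 + 0.001
   = 4.09
p-value = 0.3944

Since p-value > α = 0.1, we fail to reject H₀.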